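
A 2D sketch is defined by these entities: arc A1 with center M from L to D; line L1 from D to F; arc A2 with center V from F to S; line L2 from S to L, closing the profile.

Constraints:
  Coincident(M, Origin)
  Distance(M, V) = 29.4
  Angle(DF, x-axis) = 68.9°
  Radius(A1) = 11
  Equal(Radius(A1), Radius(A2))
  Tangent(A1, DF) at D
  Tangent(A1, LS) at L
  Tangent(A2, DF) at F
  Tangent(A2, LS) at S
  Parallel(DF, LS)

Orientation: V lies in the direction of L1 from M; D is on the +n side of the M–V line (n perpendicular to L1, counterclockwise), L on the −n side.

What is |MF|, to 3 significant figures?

31.4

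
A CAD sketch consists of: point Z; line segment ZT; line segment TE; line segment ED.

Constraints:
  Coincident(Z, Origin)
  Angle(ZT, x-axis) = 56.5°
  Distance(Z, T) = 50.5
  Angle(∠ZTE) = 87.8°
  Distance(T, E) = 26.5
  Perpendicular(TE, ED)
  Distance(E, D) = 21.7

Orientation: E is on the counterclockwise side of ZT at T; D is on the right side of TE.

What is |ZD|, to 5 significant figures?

76.228

Z is at the origin; ZT runs at 56.5° with length 50.5, so T = 50.5·(cos 56.5°, sin 56.5°) = (27.873, 42.111). ∠ZTE = 87.8°, so TE runs at 56.5° + (180° − 87.8°) = 148.70° from the x-axis; with |TE| = 26.5, E = T + 26.5·(cos 148.70°, sin 148.70°) = (5.2297, 55.878). The perpendicularity gives ED at right angles to TE; with |ED| = 21.7 on the right of TE, D = E + 21.7·(0.51952, 0.85446) = (16.503, 74.420). Then |ZD| = |D − Z| = 76.228.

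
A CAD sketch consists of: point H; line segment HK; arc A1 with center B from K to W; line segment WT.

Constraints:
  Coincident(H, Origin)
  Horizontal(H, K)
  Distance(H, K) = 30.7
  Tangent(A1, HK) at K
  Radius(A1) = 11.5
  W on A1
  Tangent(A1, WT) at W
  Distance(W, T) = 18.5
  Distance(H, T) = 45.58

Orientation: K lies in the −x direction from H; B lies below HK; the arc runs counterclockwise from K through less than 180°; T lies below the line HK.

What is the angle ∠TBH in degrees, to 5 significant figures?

111.71°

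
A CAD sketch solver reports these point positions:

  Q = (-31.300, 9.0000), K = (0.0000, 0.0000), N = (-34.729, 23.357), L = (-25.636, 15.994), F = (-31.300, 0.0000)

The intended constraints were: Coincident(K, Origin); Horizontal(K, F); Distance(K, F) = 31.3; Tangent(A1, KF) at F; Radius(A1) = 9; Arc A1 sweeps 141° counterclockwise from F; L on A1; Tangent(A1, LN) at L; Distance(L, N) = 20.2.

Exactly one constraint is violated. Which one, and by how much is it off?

Distance(L, N) = 20.2 — off by 8.50.

K = (0.00, 0.00) ✓; K.y = 0.00, F.y = 0.00 ✓; |KF| = 31.30 ✓; ∠(QF, FK) = 90.00° ✓; |QF| = 9.000 ✓; bearing(Q→L) − bearing(Q→F) = 141.0° ✓; |QL| = 9.000 ✓; ∠(QL, LN) = 90.00° ✓; |LN| = 11.70 ✗.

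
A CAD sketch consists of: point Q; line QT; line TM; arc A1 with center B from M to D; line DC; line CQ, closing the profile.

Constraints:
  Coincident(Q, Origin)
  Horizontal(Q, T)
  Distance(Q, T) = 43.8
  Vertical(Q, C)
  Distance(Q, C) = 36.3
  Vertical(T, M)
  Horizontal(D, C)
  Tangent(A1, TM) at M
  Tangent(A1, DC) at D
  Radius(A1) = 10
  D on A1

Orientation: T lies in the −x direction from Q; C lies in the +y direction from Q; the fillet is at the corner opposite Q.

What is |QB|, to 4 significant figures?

42.83

Q is at the origin; QT is horizontal with |QT| = 43.8 and T on the −x side, so T = (-43.80, 0.000). Q and C share the same x with |QC| = 36.3 and C on the +y side, so C = (0.000, 36.30). The virtual corner opposite Q is at (-43.80, 36.30). A1 meets TM tangentially, so BM is at right angles to TM and tangency of A1 to DC means the radius BD is perpendicular to DC, with radius 10.0, so the center B sits 10.0 in from both sides at B = (-33.80, 26.30). Then |QB| = |B − Q| = 42.83.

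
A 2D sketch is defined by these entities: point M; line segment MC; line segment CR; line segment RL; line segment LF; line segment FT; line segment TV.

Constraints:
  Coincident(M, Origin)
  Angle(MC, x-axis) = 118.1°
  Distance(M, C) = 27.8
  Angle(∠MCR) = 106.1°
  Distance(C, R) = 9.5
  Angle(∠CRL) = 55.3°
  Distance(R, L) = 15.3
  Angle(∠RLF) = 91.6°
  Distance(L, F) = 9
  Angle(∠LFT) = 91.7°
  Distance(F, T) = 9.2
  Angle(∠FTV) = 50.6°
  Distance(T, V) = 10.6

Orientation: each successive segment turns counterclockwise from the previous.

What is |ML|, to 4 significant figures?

16.49

M is at the origin; MC runs at 118.1° with length 27.8, so C = (-13.09, 24.52). ∠MCR = 106.1° gives CR at -168.0° from the x-axis; with |CR| = 9.5, R = (-22.39, 22.55). ∠CRL = 55.3° gives RL at -43.30° from the x-axis; with |RL| = 15.3, L = (-11.25, 12.05). Then |ML| = |L − M| = 16.49.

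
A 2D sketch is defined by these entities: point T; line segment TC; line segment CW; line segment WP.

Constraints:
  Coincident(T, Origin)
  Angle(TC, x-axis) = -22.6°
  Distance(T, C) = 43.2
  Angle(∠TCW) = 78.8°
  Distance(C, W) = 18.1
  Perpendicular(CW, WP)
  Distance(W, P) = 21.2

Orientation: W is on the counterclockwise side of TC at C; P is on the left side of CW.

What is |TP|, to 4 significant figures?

23.30

∠TCW = 78.8°, so CW runs at -22.6° + (180° − 78.8°) = 78.60° from the x-axis; with |CW| = 18.1, W = C + 18.1·(cos 78.60°, sin 78.60°) = (43.46, 1.141). CW ⟂ WP; with |WP| = 21.2 on the left of CW, P = W + 21.2·(-0.9803, 0.1977) = (22.68, 5.332). Then |TP| = |P − T| = 23.30.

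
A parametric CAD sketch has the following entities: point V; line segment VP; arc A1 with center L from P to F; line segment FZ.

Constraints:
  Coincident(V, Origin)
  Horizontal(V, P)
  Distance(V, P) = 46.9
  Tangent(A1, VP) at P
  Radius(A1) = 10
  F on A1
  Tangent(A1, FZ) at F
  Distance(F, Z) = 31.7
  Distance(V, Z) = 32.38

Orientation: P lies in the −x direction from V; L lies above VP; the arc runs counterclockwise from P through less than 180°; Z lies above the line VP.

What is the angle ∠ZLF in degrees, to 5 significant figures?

72.492°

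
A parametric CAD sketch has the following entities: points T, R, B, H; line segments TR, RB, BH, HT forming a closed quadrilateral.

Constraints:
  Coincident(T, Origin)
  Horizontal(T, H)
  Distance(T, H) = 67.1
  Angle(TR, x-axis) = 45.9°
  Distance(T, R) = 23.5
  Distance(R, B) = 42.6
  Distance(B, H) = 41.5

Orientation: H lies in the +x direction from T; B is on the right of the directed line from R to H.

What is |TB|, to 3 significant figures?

39.4

Checks: |RB| = 42.60 ✓; |BH| = 41.50 ✓.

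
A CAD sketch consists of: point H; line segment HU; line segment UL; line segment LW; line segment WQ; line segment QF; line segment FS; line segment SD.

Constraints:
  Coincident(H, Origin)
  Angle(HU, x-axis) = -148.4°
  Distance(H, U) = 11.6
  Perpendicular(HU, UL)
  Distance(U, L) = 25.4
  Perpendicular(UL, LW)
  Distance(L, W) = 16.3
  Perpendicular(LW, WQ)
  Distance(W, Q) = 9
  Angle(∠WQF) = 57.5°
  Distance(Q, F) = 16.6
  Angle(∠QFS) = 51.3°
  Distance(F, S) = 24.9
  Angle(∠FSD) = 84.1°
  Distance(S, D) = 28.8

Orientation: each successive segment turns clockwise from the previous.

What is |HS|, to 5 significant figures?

36.269

H is at the origin; HU runs at -148.4° with length 11.6, so U = (-9.8800, -6.0782). The perpendicularity gives UL at right angles to HU, so UL runs at 121.60°; with |UL| = 25.4, L = (-23.189, 15.556). The perpendicularity gives LW at right angles to UL, so LW runs at 31.600°; with |LW| = 16.3, W = (-9.3061, 24.097). LW is perpendicular to WQ, so WQ runs at -58.400°; with |WQ| = 9.0, Q = (-4.5903, 16.431). ∠WQF = 57.5° gives QF at 179.10° from the x-axis; with |QF| = 16.6, F = (-21.188, 16.692). ∠QFS = 51.3° gives FS at 50.400° from the x-axis; with |FS| = 24.9, S = (-5.3163, 35.878). Then |HS| = |S − H| = 36.269.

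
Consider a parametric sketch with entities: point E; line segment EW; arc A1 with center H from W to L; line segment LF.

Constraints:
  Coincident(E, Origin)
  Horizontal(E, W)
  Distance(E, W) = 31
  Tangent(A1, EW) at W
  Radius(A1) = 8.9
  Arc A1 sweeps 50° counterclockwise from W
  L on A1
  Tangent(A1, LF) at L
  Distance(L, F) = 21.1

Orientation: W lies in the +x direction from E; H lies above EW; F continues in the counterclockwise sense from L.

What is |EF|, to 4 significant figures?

54.90

E is at the origin; EW is horizontal with |EW| = 31.0 and W on the +x side, so W = (31.00, 0.000). Since A1 is tangent to EW there, HW ⟂ EW, so H = W + (0, 8.9) = (31.00, 8.900). On A1, W sits at bearing -90° from H; a 50° counterclockwise sweep puts L at bearing -40°, so L = H + 8.9·(cos -40°, sin -40°) = (37.82, 3.179). Since A1 is tangent to LF there, HL ⟂ LF, so LF runs along (−sin -40°, cos -40°); with |LF| = 21.1, F = (51.38, 19.34). Then |EF| = |F − E| = 54.90.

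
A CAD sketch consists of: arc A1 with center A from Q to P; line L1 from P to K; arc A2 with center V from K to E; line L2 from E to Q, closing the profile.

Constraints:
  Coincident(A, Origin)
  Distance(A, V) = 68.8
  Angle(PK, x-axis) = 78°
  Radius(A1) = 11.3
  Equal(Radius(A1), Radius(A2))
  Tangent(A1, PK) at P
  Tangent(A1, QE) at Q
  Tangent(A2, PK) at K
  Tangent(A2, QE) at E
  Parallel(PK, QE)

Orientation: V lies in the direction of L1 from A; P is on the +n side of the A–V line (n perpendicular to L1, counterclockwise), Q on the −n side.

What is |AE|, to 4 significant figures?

69.72

The slot axis is L1's direction at 78.0°, so u = (cos 78.0°, sin 78.0°) = (0.2079, 0.9781) and n = (−sin 78.0°, cos 78.0°) = (-0.9781, 0.2079). A is at the origin and V lies 68.8 along u from A, so V = 68.8·u = (14.30, 67.30). Tangency of A1 to both parallel lines with radius 11.3 puts P and Q at A ± 11.3·n: P = (-11.05, 2.349), Q = (11.05, -2.349). Equal radii place K and E the same way about V: K = V + 11.3·n = (3.251, 69.65), E = V − 11.3·n = (25.36, 64.95). Then |AE| = |E − A| = 69.72.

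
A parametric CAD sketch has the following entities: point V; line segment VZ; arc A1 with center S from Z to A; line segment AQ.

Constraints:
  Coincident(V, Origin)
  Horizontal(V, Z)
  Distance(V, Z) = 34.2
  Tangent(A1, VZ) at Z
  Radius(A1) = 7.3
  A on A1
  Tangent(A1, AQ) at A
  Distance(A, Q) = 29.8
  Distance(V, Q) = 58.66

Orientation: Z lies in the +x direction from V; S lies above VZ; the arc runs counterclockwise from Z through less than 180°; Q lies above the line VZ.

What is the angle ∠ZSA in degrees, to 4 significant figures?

79.30°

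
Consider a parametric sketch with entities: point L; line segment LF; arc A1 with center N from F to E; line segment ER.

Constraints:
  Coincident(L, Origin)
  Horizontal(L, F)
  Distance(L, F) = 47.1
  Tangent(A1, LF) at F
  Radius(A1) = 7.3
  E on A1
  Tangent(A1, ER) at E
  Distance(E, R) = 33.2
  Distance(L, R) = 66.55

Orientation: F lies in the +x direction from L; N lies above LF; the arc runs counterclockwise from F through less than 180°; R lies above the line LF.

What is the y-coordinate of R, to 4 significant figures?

40.86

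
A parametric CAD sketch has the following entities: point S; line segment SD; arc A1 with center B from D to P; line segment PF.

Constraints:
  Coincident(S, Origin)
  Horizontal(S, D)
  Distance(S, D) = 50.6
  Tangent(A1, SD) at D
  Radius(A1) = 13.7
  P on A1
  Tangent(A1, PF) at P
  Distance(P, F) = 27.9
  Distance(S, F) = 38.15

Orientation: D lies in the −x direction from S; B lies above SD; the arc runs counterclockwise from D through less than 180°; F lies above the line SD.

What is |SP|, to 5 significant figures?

39.593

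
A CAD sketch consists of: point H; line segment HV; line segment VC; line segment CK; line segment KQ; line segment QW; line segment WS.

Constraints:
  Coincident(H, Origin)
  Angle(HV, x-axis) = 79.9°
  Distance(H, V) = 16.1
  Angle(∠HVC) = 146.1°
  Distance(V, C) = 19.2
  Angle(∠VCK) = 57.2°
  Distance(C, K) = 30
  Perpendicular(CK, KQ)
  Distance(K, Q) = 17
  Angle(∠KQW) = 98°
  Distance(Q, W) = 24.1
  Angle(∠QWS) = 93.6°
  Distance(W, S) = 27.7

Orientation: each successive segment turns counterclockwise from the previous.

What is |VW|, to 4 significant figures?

5.997

H is at the origin; HV runs at 79.9° with length 16.1, so V = (2.823, 15.85). ∠HVC = 146.1° gives VC at 113.8° from the x-axis; with |VC| = 19.2, C = (-4.925, 33.42). ∠VCK = 57.2° gives CK at -123.4° from the x-axis; with |CK| = 30.0, K = (-21.44, 8.372). CK is perpendicular to KQ, so KQ runs at -33.40°; with |KQ| = 17.0, Q = (-7.247, -0.9859). ∠KQW = 98.0° gives QW at 48.60° from the x-axis; with |QW| = 24.1, W = (8.691, 17.09). Then |VW| = |W − V| = 5.997.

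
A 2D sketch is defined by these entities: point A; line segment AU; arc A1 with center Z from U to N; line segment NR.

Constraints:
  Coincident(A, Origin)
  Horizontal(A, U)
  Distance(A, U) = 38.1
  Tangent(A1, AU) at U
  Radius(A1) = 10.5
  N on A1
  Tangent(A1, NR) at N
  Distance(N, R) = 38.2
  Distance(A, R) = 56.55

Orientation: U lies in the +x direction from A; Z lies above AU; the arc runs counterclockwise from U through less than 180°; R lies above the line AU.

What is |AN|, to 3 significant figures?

49.8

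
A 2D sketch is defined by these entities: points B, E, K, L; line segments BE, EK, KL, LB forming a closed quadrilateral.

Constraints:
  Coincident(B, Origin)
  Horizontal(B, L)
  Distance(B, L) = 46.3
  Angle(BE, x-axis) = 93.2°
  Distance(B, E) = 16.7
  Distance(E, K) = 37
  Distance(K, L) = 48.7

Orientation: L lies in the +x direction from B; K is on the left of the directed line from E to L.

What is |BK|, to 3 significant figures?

50.0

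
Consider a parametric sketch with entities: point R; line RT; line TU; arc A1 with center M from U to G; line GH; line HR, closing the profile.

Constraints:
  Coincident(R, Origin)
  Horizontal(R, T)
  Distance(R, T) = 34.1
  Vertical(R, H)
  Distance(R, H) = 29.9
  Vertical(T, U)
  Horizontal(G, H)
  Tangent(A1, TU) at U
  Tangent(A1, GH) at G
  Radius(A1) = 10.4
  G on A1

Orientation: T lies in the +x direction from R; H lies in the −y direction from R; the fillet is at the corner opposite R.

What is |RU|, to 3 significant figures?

39.3

R is at the origin; RT is horizontal with |RT| = 34.1 and T on the +x side, so T = (34.1, 0.00). R and H share the same x with |RH| = 29.9 and H on the −y side, so H = (0.00, -29.9). The virtual corner opposite R is at (34.1, -29.9). The tangent condition forces MU to be normal to TU and A1 meets GH tangentially, so MG is at right angles to GH, with radius 10.4, so the center M sits 10.4 in from both sides at M = (23.7, -19.5). That places the tangent points at U = (34.1, -19.5) on TU and G = (23.7, -29.9) on GH. Then |RU| = |U − R| = 39.3.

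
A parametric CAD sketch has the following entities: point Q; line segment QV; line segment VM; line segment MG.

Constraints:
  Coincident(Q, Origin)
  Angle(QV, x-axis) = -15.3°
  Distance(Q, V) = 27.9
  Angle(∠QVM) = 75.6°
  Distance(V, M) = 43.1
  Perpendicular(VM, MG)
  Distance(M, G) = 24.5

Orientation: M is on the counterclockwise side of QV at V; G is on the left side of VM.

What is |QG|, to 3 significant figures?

36.2

∠QVM = 75.6°, so VM runs at -15.3° + (180° − 75.6°) = 89.1° from the x-axis; with |VM| = 43.1, M = V + 43.1·(cos 89.1°, sin 89.1°) = (27.6, 35.7). The perpendicularity gives MG at right angles to VM; with |MG| = 24.5 on the left of VM, G = M + 24.5·(-1.00, 0.0157) = (3.09, 36.1). Then |QG| = |G − Q| = 36.2.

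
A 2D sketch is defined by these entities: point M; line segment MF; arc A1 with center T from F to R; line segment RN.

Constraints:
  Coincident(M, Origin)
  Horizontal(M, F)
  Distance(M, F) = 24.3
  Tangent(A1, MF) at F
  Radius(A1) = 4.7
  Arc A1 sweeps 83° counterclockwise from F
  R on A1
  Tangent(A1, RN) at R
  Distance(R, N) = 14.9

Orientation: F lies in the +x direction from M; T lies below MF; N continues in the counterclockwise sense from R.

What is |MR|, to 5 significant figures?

20.064

M is at the origin; MF is horizontal with |MF| = 24.3 and F on the +x side, so F = (24.300, 0.0000). A1 meets MF tangentially, so TF is at right angles to MF, so T = F + (0, -4.7) = (24.300, -4.7000). On A1, F sits at bearing 90° from T; an 83° counterclockwise sweep puts R at bearing 173°, so R = T + 4.7·(cos 173°, sin 173°) = (19.635, -4.1272). Then |MR| = |R − M| = 20.064.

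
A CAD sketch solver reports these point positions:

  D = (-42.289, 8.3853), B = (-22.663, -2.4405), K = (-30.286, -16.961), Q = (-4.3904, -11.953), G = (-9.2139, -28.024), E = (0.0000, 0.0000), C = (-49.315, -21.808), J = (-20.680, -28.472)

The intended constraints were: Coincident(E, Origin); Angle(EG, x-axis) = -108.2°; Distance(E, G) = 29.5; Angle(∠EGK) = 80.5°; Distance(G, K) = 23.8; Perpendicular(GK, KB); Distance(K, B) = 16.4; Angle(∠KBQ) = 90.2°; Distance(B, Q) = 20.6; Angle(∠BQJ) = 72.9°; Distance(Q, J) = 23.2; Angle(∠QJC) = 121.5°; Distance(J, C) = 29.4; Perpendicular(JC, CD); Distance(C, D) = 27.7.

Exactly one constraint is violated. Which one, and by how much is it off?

Distance(C, D) = 27.7 — off by 3.30.

E = (0.00, 0.00) ✓; EG at -108.2° ✓; |EG| = 29.50 ✓; ∠EGK = 80.50° ✓; |GK| = 23.80 ✓; ∠(GK, KB) = 90.00° ✓; |KB| = 16.40 ✓; ∠KBQ = 90.20° ✓; |BQ| = 20.60 ✓; ∠BQJ = 72.90° ✓; |QJ| = 23.20 ✓; ∠QJC = 121.5° ✓; |JC| = 29.40 ✓; ∠(JC, CD) = 90.00° ✓; |CD| = 31.00 ✗.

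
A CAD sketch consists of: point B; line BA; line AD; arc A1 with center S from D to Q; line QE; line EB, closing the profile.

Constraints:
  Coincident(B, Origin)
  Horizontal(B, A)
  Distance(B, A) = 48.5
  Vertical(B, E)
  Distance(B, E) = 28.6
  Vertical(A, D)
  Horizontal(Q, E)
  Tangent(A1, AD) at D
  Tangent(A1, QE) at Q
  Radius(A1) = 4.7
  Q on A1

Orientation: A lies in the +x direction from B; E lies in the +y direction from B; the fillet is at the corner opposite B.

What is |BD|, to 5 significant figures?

54.069

B is at the origin; B and A share the same y with |BA| = 48.5 and A on the +x side, so A = (48.500, 0.0000). B and E share the same x with |BE| = 28.6 and E on the +y side, so E = (0.0000, 28.600). The virtual corner opposite B is at (48.500, 28.600). Since A1 is tangent to AD there, SD ⟂ AD and tangency of A1 to QE means the radius SQ is perpendicular to QE, with radius 4.7, so the center S sits 4.7 in from both sides at S = (43.800, 23.900). That places the tangent points at D = (48.500, 23.900) on AD and Q = (43.800, 28.600) on QE. Then |BD| = |D − B| = 54.069.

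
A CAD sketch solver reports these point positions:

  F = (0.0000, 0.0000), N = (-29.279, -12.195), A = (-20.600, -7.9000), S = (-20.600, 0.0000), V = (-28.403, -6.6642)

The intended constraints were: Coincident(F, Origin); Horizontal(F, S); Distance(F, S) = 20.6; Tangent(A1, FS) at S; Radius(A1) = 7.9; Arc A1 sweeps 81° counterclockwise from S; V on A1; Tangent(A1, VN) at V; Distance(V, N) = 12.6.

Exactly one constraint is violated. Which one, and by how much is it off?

Distance(V, N) = 12.6 — off by 7.00.

F = (0.00, 0.00) ✓; F.y = 0.00, S.y = 0.00 ✓; |FS| = 20.60 ✓; ∠(AS, SF) = 90.00° ✓; |AS| = 7.900 ✓; bearing(A→V) − bearing(A→S) = 81.00° ✓; |AV| = 7.900 ✓; ∠(AV, VN) = 90.00° ✓; |VN| = 5.600 ✗.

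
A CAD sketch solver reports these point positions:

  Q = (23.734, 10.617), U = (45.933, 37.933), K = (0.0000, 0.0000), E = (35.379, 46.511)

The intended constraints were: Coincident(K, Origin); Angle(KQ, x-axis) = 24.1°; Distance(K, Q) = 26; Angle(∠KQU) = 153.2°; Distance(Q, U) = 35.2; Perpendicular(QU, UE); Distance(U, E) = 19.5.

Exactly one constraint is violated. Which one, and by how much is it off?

Distance(U, E) = 19.5 — off by 5.90.

K = (0.00, 0.00) ✓; KQ at 24.10° ✓; |KQ| = 26.00 ✓; ∠KQU = 153.2° ✓; |QU| = 35.20 ✓; ∠(QU, UE) = 90.00° ✓; |UE| = 13.60 ✗.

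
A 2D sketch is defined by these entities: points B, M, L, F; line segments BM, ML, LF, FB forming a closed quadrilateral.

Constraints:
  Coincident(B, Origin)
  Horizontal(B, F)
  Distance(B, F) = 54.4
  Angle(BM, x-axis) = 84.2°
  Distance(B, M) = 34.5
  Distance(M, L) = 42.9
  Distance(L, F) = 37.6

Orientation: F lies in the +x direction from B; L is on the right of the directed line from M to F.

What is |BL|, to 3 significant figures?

18.4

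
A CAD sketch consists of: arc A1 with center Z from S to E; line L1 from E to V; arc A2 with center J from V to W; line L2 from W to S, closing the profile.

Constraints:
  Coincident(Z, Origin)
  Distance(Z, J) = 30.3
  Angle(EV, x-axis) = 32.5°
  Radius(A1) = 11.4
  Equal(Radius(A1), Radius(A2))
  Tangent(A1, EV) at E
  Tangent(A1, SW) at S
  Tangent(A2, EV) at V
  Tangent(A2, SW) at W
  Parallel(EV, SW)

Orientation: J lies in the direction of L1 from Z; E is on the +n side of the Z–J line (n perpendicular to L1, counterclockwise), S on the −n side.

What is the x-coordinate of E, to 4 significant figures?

-6.125

The slot axis is L1's direction at 32.5°, so u = (cos 32.5°, sin 32.5°) = (0.8434, 0.5373) and n = (−sin 32.5°, cos 32.5°) = (-0.5373, 0.8434). Z is at the origin and J lies 30.3 along u from Z, so J = 30.3·u = (25.55, 16.28). Tangency of A1 to both parallel lines with radius 11.4 puts E and S at Z ± 11.4·n: E = (-6.125, 9.615), S = (6.125, -9.615). So E.x = -6.125.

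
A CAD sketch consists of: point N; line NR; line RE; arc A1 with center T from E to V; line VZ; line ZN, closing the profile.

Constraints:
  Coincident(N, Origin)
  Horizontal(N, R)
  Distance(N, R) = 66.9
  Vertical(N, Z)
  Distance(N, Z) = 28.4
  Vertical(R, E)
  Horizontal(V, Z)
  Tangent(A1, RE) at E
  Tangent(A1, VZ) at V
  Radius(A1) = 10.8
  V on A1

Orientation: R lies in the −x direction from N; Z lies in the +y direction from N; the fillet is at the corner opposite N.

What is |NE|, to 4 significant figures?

69.18

N is at the origin; NR is horizontal with |NR| = 66.9 and R on the −x side, so R = (-66.90, 0.000). N and Z share the same x with |NZ| = 28.4 and Z on the +y side, so Z = (0.000, 28.40). The virtual corner opposite N is at (-66.90, 28.40). Tangency of A1 to RE means the radius TE is perpendicular to RE and the tangent condition forces TV to be normal to VZ, with radius 10.8, so the center T sits 10.8 in from both sides at T = (-56.10, 17.60). That places the tangent points at E = (-66.90, 17.60) on RE and V = (-56.10, 28.40) on VZ. Then |NE| = |E − N| = 69.18.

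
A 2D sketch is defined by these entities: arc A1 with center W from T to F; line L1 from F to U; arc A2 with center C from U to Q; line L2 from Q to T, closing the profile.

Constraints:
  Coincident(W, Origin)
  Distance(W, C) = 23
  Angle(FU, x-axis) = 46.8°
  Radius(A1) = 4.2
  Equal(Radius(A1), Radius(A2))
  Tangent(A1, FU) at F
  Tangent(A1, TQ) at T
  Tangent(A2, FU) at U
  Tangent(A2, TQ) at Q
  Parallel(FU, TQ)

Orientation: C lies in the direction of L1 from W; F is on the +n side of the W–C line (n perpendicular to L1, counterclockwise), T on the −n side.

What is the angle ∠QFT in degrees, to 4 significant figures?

69.94°

The slot axis is L1's direction at 46.8°, so u = (cos 46.8°, sin 46.8°) = (0.6845, 0.7290) and n = (−sin 46.8°, cos 46.8°) = (-0.7290, 0.6845). W is at the origin and C lies 23.0 along u from W, so C = 23.0·u = (15.74, 16.77). Tangency of A1 to both parallel lines with radius 4.2 puts F and T at W ± 4.2·n: F = (-3.062, 2.875), T = (3.062, -2.875). Equal radii place U and Q the same way about C: U = C + 4.2·n = (12.68, 19.64), Q = C − 4.2·n = (18.81, 13.89). Then cos ∠QFT = FQ·FT / (|FQ||FT|), giving 69.94°.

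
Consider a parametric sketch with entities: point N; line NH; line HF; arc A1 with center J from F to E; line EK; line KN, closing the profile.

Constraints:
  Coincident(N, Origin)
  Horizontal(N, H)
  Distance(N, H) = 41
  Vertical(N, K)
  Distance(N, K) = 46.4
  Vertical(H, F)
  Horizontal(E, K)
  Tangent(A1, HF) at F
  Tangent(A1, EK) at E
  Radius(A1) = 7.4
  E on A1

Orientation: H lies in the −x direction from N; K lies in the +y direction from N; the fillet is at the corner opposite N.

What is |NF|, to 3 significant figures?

56.6

N is at the origin; NH is horizontal with |NH| = 41.0 and H on the −x side, so H = (-41.0, 0.00). N and K share the same x with |NK| = 46.4 and K on the +y side, so K = (0.00, 46.4). The virtual corner opposite N is at (-41.0, 46.4). A1 meets HF tangentially, so JF is at right angles to HF and tangency of A1 to EK means the radius JE is perpendicular to EK, with radius 7.4, so the center J sits 7.4 in from both sides at J = (-33.6, 39.0). That places the tangent points at F = (-41.0, 39.0) on HF and E = (-33.6, 46.4) on EK. Then |NF| = |F − N| = 56.6.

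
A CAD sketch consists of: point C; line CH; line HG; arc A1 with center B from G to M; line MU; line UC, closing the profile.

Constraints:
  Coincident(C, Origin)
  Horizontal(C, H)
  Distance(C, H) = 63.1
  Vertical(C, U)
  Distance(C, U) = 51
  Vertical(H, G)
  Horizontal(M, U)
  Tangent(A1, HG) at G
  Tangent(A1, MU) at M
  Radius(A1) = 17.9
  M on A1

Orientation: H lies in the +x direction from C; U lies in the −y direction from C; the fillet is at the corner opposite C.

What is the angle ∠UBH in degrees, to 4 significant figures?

140.0°

C and U share the same x with |CU| = 51.0 and U on the −y side, so U = (0.000, -51.00). The virtual corner opposite C is at (63.10, -51.00). A1 meets HG tangentially, so BG is at right angles to HG and the tangent condition forces BM to be normal to MU, with radius 17.9, so the center B sits 17.9 in from both sides at B = (45.20, -33.10). Then cos ∠UBH = BU·BH / (|BU||BH|), giving 140.0°.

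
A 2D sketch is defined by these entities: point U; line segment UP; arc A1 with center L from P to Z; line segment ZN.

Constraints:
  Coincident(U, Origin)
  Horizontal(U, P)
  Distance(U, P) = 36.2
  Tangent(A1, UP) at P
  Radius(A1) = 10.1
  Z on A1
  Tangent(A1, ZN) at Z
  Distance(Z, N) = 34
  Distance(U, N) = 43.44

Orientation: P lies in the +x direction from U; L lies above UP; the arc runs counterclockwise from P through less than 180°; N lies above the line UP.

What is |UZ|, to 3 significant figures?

46.3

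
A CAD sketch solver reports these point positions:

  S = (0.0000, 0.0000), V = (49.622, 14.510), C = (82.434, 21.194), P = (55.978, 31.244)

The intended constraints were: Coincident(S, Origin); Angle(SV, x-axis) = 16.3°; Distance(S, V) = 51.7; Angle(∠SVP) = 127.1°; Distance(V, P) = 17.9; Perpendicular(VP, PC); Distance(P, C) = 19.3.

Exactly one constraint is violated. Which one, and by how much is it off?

Distance(P, C) = 19.3 — off by 9.00.

S = (0.00, 0.00) ✓; SV at 16.30° ✓; |SV| = 51.70 ✓; ∠SVP = 127.1° ✓; |VP| = 17.90 ✓; ∠(VP, PC) = 90.00° ✓; |PC| = 28.30 ✗.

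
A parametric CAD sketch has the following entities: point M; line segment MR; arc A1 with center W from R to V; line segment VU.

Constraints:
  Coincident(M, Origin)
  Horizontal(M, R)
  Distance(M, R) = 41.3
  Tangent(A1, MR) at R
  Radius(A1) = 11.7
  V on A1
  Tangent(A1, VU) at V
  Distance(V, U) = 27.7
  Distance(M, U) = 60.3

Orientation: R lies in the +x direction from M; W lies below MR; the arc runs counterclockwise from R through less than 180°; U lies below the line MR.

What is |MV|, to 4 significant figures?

35.29

Checks: |WV| = 11.70 ✓; ∠(WV, VU) = 90.00° ✓; |VU| = 27.70 ✓; |MU| = 60.30 ✓.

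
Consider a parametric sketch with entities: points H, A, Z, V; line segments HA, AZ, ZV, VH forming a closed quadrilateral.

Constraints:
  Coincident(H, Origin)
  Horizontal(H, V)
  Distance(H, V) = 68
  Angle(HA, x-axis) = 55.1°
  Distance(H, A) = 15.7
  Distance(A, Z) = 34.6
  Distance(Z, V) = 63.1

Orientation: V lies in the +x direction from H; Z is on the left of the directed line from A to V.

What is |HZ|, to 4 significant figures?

50.11

Checks: |AZ| = 34.60 ✓; |ZV| = 63.10 ✓.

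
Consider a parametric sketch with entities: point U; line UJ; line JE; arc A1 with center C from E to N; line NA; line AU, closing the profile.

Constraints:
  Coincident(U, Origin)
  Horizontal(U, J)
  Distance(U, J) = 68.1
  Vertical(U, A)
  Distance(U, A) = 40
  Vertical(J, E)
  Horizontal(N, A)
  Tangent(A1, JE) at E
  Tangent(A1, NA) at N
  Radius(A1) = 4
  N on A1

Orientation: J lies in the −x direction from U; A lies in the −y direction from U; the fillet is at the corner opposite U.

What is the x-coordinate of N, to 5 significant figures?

-64.100

The virtual corner opposite U is at (-68.100, -40.000). A1 meets JE tangentially, so CE is at right angles to JE and since A1 is tangent to NA there, CN ⟂ NA, with radius 4.0, so the center C sits 4.0 in from both sides at C = (-64.100, -36.000). That places the tangent points at E = (-68.100, -36.000) on JE and N = (-64.100, -40.000) on NA. So N.x = -64.100.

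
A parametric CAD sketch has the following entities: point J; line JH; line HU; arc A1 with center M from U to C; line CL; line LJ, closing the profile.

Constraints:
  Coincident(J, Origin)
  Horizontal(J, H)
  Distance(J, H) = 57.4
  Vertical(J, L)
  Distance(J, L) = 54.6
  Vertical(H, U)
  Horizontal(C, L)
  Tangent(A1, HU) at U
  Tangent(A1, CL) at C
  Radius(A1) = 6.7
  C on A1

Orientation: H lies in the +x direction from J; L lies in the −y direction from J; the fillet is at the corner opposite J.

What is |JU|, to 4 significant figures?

74.76

J is at the origin; J and H share the same y with |JH| = 57.4 and H on the +x side, so H = (57.40, 0.000). J and L share the same x with |JL| = 54.6 and L on the −y side, so L = (0.000, -54.60). The virtual corner opposite J is at (57.40, -54.60). The tangent condition forces MU to be normal to HU and the tangent condition forces MC to be normal to CL, with radius 6.7, so the center M sits 6.7 in from both sides at M = (50.70, -47.90). That places the tangent points at U = (57.40, -47.90) on HU and C = (50.70, -54.60) on CL. Then |JU| = |U − J| = 74.76.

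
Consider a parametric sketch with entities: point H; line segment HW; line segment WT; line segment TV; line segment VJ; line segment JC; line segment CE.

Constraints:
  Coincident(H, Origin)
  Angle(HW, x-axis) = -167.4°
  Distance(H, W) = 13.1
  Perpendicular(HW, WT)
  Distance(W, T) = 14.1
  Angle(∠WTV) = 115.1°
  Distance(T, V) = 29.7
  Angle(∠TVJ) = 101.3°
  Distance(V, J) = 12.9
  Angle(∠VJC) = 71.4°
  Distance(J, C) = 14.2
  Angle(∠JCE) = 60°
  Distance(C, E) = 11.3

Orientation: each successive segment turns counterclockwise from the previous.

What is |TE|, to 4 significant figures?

25.06

∠VJC = 71.4° gives JC at 174.8° from the x-axis; with |JC| = 14.2, C = (10.35, -9.956). ∠JCE = 60.0° gives CE at -65.20° from the x-axis; with |CE| = 11.3, E = (15.09, -20.21). Then |TE| = |E − T| = 25.06.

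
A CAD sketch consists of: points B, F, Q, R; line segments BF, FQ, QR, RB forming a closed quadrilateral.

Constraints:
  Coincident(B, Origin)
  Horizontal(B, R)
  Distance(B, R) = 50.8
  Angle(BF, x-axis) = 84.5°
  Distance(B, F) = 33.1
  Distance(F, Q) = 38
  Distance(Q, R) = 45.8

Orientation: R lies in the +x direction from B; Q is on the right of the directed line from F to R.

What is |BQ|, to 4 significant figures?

7.263

Checks: |FQ| = 38.00 ✓; |QR| = 45.80 ✓.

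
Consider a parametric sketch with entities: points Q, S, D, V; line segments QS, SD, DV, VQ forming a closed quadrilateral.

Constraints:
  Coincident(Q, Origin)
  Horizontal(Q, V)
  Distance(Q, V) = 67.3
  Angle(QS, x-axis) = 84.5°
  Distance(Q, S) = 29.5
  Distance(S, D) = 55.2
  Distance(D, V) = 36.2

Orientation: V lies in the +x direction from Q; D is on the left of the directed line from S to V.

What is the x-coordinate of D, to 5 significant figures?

57.747

Q is at the origin; Q and V share the same y with |QV| = 67.3 and V in +x, so V = (67.3, 0). QS runs at 84.5° with |QS| = 29.5, so S = (2.8274, 29.364). D is determined by |SD| = 55.2 and |DV| = 36.2 together: it lies at the intersection of circle(S, 55.2) and circle(V, 36.2). With |SV| = 70.845, the foot of the radical line on SV is 47.679 from S and the perpendicular offset is √(55.2² − 47.679²) = 27.817. Taking the left-of-SV solution: D = (57.747, 34.917).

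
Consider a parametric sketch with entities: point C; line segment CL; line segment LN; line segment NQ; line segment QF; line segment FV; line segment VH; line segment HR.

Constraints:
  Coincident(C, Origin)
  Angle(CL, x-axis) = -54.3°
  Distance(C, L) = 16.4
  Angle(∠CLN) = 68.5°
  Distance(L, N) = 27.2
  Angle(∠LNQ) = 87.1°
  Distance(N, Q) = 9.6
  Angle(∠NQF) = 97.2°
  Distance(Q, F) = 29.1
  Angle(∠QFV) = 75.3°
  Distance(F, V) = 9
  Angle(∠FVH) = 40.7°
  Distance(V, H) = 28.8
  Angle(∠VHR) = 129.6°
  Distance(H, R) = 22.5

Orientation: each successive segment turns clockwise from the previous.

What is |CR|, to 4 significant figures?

33.65

C is at the origin; CL runs at -54.3° with length 16.4, so L = (9.570, -13.32). ∠CLN = 68.5° gives LN at -165.8° from the x-axis; with |LN| = 27.2, N = (-16.80, -19.99). ∠LNQ = 87.1° gives NQ at 101.3° from the x-axis; with |NQ| = 9.6, Q = (-18.68, -10.58). ∠NQF = 97.2° gives QF at 18.50° from the x-axis; with |QF| = 29.1, F = (8.916, -1.343). ∠QFV = 75.3° gives FV at -86.20° from the x-axis; with |FV| = 9.0, V = (9.513, -10.32). ∠FVH = 40.7° gives VH at 134.5° from the x-axis; with |VH| = 28.8, H = (-10.67, 10.22). ∠VHR = 129.6° gives HR at 84.10° from the x-axis; with |HR| = 22.5, R = (-8.361, 32.60). Then |CR| = |R − C| = 33.65.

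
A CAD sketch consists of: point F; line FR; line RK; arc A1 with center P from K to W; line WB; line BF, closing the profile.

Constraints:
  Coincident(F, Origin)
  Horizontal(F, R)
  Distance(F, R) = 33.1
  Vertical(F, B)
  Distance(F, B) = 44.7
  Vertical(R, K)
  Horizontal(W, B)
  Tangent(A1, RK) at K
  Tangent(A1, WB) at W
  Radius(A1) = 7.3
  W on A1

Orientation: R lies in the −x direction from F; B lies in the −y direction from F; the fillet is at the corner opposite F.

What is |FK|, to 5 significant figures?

49.944

F is at the origin; F and R share the same y with |FR| = 33.1 and R on the −x side, so R = (-33.100, 0.0000). F and B share the same x with |FB| = 44.7 and B on the −y side, so B = (0.0000, -44.700). The virtual corner opposite F is at (-33.100, -44.700). A1 meets RK tangentially, so PK is at right angles to RK and the tangent condition forces PW to be normal to WB, with radius 7.3, so the center P sits 7.3 in from both sides at P = (-25.800, -37.400). That places the tangent points at K = (-33.100, -37.400) on RK and W = (-25.800, -44.700) on WB. Then |FK| = |K − F| = 49.944.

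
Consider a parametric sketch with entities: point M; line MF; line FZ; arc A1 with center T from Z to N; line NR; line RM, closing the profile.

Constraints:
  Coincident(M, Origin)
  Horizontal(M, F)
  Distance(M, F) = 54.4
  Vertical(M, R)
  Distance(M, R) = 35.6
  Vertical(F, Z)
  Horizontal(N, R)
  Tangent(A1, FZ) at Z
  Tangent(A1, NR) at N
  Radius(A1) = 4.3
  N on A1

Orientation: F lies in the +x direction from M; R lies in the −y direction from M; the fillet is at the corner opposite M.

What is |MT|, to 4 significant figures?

59.07

M is at the origin; M and F share the same y with |MF| = 54.4 and F on the +x side, so F = (54.40, 0.000). M and R share the same x with |MR| = 35.6 and R on the −y side, so R = (0.000, -35.60). The virtual corner opposite M is at (54.40, -35.60). A1 meets FZ tangentially, so TZ is at right angles to FZ and A1 meets NR tangentially, so TN is at right angles to NR, with radius 4.3, so the center T sits 4.3 in from both sides at T = (50.10, -31.30). Then |MT| = |T − M| = 59.07.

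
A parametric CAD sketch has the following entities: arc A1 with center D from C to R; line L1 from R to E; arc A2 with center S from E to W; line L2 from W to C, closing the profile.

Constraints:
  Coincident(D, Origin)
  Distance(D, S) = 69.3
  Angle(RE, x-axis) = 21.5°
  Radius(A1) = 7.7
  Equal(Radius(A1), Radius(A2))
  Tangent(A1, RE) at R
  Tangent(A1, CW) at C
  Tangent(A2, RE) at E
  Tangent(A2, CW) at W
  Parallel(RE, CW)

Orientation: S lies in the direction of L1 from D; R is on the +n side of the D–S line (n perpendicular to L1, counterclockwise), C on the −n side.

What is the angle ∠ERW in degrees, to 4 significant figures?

12.53°

The slot axis is L1's direction at 21.5°, so u = (cos 21.5°, sin 21.5°) = (0.9304, 0.3665) and n = (−sin 21.5°, cos 21.5°) = (-0.3665, 0.9304). D is at the origin and S lies 69.3 along u from D, so S = 69.3·u = (64.48, 25.40). Tangency of A1 to both parallel lines with radius 7.7 puts R and C at D ± 7.7·n: R = (-2.822, 7.164), C = (2.822, -7.164). Equal radii place E and W the same way about S: E = S + 7.7·n = (61.66, 32.56), W = S − 7.7·n = (67.30, 18.23). Then cos ∠ERW = RE·RW / (|RE||RW|), giving 12.53°.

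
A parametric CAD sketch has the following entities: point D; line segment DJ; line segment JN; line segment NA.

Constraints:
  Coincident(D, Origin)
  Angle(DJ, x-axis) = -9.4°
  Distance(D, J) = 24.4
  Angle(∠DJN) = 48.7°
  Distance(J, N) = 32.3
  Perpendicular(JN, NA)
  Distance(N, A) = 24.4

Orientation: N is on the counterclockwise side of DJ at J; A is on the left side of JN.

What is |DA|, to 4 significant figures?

17.30

∠DJN = 48.7°, so JN runs at -9.4° + (180° − 48.7°) = 121.9° from the x-axis; with |JN| = 32.3, N = J + 32.3·(cos 121.9°, sin 121.9°) = (7.004, 23.44). JN is perpendicular to NA; with |NA| = 24.4 on the left of JN, A = N + 24.4·(-0.8490, -0.5284) = (-13.71, 10.54). Then |DA| = |A − D| = 17.30.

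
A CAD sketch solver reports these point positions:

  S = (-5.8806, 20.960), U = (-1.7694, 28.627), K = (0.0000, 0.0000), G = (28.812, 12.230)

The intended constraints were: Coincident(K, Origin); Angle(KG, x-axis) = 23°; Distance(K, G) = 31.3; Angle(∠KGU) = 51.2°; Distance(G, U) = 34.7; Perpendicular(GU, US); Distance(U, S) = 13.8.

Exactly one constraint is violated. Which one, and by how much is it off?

Distance(U, S) = 13.8 — off by 5.10.

K = (0.00, 0.00) ✓; KG at 23.00° ✓; |KG| = 31.30 ✓; ∠KGU = 51.20° ✓; |GU| = 34.70 ✓; ∠(GU, US) = 90.00° ✓; |US| = 8.700 ✗.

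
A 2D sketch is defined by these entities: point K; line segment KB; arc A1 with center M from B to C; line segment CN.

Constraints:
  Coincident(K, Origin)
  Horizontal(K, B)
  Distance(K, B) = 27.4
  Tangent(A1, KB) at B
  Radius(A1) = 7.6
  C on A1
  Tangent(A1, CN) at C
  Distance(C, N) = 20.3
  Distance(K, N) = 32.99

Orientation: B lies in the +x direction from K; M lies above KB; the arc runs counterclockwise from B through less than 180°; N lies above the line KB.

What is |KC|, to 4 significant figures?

35.25

Checks: K = (0.00, 0.00) ✓; |MC| = 7.600 ✓; ∠(MC, CN) = 90.00° ✓; |CN| = 20.30 ✓; |KN| = 32.99 ✓.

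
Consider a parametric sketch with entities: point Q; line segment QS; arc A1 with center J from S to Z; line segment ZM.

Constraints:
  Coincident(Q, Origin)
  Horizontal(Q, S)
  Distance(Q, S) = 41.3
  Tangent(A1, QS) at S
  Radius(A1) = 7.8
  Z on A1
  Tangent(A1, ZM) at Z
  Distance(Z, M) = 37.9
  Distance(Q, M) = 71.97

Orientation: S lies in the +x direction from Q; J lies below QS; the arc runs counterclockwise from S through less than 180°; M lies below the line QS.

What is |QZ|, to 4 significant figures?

37.23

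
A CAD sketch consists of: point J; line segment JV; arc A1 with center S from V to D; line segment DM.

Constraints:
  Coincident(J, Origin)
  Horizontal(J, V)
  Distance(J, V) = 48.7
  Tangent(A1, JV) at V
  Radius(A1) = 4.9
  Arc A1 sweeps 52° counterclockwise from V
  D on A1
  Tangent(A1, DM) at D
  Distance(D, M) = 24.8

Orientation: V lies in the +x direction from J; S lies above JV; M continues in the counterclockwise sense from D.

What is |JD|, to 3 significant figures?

52.6

J is at the origin; JV is horizontal with |JV| = 48.7 and V on the +x side, so V = (48.7, 0.00). A1 meets JV tangentially, so SV is at right angles to JV, so S = V + (0, 4.9) = (48.7, 4.90). On A1, V sits at bearing -90° from S; a 52° counterclockwise sweep puts D at bearing -38°, so D = S + 4.9·(cos -38°, sin -38°) = (52.6, 1.88). Then |JD| = |D − J| = 52.6.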